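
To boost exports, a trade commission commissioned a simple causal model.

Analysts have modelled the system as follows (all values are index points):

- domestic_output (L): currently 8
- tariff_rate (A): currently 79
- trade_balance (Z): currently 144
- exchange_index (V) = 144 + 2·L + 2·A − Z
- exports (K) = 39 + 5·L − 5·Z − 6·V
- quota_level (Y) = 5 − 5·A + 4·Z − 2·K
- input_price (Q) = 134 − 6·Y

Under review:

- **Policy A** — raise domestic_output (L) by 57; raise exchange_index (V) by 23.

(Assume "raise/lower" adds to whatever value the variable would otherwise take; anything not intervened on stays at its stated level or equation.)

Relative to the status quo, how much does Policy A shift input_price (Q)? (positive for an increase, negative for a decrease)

Baseline:
  L = 8
  A = 79
  Z = 144
  V = 144 + 2·8 + 2·79 − 144 = 174
  K = 39 + 5·8 − 5·144 − 6·174 = -1685
  Y = 5 − 5·79 + 4·144 − 2·(-1685) = 3556
  Q = 134 − 6·3556 = -21202
Policy A (L + 57, V + 23):
  L = 8 + 57 = 65
  A = 79
  Z = 144
  V = 144 + 2·65 + 2·79 − 144 (+23 from intervention) = 311
  K = 39 + 5·65 − 5·144 − 6·311 = -2222
  Y = 5 − 5·79 + 4·144 − 2·(-2222) = 4630
  Q = 134 − 6·4630 = -27646
Change in Q: -27646 − (-21202) = -6444

-6444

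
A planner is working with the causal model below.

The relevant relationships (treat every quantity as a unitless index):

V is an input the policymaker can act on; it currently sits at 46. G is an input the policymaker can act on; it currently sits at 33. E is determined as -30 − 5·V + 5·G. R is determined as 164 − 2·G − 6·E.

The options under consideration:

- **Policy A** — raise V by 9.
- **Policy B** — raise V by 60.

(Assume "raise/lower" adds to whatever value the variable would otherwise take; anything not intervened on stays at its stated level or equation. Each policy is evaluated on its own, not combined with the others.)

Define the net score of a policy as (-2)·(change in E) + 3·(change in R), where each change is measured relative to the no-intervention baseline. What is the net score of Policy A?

900

Baseline:
  V = 46
  G = 33
  E = -30 − 5·46 + 5·33 = -95
  R = 164 − 2·33 − 6·(-95) = 668
Policy A (V + 9):
  V = 46 + 9 = 55
  G = 33
  E = -30 − 5·55 + 5·33 = -140
  R = 164 − 2·33 − 6·(-140) = 938
ΔE = -140 − (-95) = -45; ΔR = 938 − 668 = 270
Score = (-2)·(-45) + 3·270 = 900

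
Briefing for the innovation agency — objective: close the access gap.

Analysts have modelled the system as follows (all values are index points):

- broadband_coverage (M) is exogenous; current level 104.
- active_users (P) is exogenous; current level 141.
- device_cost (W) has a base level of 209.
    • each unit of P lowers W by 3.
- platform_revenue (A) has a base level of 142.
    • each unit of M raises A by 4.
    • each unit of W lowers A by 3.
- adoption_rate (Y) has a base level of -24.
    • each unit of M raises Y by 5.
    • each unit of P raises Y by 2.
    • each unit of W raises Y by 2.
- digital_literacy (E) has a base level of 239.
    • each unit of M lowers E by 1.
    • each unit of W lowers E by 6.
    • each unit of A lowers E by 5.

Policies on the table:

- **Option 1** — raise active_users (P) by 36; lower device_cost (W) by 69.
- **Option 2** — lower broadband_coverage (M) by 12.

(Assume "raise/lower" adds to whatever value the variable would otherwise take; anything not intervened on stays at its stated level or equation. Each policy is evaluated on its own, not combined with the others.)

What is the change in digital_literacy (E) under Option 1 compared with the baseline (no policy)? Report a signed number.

Baseline:
  M = 104
  P = 141
  W = 209 − 3·141 = -214
  A = 142 + 4·104 − 3·(-214) = 1200
  E = 239 − 104 − 6·(-214) − 5·1200 = -4581
Option 1 (P + 36, W − 69):
  M = 104
  P = 141 + 36 = 177
  W = 209 − 3·177 (−69 from intervention) = -391
  A = 142 + 4·104 − 3·(-391) = 1731
  E = 239 − 104 − 6·(-391) − 5·1731 = -6174
Change in E: -6174 − (-4581) = -1593

-1593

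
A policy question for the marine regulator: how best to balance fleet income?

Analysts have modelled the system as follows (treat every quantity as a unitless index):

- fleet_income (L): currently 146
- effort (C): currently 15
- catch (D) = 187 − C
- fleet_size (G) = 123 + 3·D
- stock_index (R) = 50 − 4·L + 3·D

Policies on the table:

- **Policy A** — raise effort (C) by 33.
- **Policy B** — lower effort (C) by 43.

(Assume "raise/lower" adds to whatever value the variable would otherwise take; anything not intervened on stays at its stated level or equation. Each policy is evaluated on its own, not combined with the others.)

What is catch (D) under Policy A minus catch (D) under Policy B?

Policy A (C + 33):
  C = 15 + 33 = 48
  D = 187 − 48 = 139
Policy B (C − 43):
  C = 15 − 43 = -28
  D = 187 − (-28) = 215
D: 139 − 215 = -76

-76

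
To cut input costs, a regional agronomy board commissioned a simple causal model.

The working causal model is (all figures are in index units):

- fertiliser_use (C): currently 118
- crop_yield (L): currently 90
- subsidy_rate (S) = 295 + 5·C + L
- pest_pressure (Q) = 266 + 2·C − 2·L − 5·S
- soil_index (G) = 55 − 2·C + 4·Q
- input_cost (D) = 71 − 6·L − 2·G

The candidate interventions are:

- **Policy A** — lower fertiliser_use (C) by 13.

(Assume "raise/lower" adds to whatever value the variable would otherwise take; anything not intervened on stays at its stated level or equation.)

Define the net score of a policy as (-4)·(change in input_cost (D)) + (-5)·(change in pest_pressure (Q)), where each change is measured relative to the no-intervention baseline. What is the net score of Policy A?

8281

Baseline:
  C = 118
  L = 90
  S = 295 + 5·118 + 90 = 975
  Q = 266 + 2·118 − 2·90 − 5·975 = -4553
  G = 55 − 2·118 + 4·(-4553) = -18393
  D = 71 − 6·90 − 2·(-18393) = 36317
Policy A (C − 13):
  C = 118 − 13 = 105
  L = 90
  S = 295 + 5·105 + 90 = 910
  Q = 266 + 2·105 − 2·90 − 5·910 = -4254
  G = 55 − 2·105 + 4·(-4254) = -17171
  D = 71 − 6·90 − 2·(-17171) = 33873
ΔD = 33873 − 36317 = -2444; ΔQ = -4254 − (-4553) = 299
Score = (-4)·(-2444) + (-5)·299 = 8281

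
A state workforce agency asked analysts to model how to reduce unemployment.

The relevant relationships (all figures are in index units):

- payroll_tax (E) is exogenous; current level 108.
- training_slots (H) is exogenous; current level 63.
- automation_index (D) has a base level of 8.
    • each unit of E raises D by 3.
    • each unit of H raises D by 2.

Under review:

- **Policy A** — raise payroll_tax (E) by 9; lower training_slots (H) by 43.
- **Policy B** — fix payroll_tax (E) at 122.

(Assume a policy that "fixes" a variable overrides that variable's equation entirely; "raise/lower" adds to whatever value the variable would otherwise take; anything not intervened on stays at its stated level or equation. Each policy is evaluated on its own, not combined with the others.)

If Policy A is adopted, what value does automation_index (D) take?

Policy A (E + 9, H − 43):
  E = 108 + 9 = 117
  H = 63 − 43 = 20
  D = 8 + 3·117 + 2·20 = 399

399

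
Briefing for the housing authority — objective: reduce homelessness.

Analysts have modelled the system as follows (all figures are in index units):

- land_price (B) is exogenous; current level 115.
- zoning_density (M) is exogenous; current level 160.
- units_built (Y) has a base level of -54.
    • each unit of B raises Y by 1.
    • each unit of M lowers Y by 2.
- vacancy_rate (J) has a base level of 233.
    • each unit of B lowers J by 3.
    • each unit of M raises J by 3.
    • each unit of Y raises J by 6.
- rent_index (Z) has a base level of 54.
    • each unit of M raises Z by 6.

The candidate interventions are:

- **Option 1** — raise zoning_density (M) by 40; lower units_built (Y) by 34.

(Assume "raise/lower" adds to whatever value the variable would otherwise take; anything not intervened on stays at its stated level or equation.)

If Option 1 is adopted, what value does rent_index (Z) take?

1254

Option 1 (M + 40, Y − 34):
  M = 160 + 40 = 200
  Z = 54 + 6·200 = 1254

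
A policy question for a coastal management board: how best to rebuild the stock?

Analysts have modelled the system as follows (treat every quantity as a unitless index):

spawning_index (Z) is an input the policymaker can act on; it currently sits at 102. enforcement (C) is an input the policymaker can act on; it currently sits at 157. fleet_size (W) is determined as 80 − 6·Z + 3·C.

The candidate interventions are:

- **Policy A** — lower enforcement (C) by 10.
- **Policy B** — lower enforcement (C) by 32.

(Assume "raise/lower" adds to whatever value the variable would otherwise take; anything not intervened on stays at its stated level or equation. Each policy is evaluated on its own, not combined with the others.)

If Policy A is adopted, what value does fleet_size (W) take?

-91

Policy A (C − 10):
  Z = 102
  C = 157 − 10 = 147
  W = 80 − 6·102 + 3·147 = -91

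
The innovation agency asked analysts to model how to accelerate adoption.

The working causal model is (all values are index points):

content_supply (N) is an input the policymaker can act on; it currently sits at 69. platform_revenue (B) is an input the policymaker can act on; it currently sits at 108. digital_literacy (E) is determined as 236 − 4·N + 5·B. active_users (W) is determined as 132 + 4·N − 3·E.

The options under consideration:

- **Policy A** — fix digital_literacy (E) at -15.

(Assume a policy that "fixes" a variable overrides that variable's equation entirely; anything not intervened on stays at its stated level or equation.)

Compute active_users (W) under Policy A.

453

Policy A (E := -15):
  N = 69
  B = 108
  E = -15
  W = 132 + 4·69 − 3·(-15) = 453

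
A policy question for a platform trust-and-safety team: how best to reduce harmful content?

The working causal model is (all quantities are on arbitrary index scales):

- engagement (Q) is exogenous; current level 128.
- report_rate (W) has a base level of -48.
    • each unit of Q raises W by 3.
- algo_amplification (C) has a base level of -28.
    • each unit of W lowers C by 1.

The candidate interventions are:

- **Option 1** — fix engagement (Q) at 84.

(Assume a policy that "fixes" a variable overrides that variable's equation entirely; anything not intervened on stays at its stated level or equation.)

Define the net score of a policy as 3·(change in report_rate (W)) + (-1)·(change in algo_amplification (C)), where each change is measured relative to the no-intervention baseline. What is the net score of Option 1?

-528

Baseline:
  Q = 128
  W = -48 + 3·128 = 336
  C = -28 − 336 = -364
Option 1 (Q := 84):
  Q = 84
  W = -48 + 3·84 = 204
  C = -28 − 204 = -232
ΔW = 204 − 336 = -132; ΔC = -232 − (-364) = 132
Score = 3·(-132) + (-1)·132 = -528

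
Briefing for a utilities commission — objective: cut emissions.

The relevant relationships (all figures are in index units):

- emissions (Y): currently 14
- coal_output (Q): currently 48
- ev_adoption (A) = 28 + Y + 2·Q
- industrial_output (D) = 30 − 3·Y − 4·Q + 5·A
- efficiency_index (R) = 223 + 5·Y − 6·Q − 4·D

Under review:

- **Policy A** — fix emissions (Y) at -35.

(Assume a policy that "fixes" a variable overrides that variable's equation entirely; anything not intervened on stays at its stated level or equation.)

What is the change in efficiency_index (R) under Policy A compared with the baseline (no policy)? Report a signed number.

147

Baseline:
  Y = 14
  Q = 48
  A = 28 + 14 + 2·48 = 138
  D = 30 − 3·14 − 4·48 + 5·138 = 486
  R = 223 + 5·14 − 6·48 − 4·486 = -1939
Policy A (Y := -35):
  Y = -35
  Q = 48
  A = 28 + (-35) + 2·48 = 89
  D = 30 − 3·(-35) − 4·48 + 5·89 = 388
  R = 223 + 5·(-35) − 6·48 − 4·388 = -1792
Change in R: -1792 − (-1939) = 147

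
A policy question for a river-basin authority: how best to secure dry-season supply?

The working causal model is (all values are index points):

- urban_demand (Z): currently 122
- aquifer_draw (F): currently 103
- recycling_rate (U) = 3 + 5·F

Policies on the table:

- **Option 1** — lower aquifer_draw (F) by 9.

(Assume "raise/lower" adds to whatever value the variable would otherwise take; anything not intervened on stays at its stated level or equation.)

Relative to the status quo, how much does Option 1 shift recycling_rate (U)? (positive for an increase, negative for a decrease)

Baseline:
  F = 103
  U = 3 + 5·103 = 518
Option 1 (F − 9):
  F = 103 − 9 = 94
  U = 3 + 5·94 = 473
Change in U: 473 − 518 = -45

-45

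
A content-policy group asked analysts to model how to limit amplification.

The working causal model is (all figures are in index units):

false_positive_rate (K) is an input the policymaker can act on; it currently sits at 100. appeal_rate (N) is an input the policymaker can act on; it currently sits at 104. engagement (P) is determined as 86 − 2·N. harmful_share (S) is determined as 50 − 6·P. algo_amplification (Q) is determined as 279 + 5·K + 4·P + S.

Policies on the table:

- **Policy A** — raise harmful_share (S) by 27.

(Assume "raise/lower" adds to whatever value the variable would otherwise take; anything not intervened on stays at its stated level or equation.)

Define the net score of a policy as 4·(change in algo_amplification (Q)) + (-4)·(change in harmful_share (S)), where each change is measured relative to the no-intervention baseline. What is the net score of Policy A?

Baseline:
  K = 100
  N = 104
  P = 86 − 2·104 = -122
  S = 50 − 6·(-122) = 782
  Q = 279 + 5·100 + 4·(-122) + 782 = 1073
Policy A (S + 27):
  K = 100
  N = 104
  P = 86 − 2·104 = -122
  S = 50 − 6·(-122) (+27 from intervention) = 809
  Q = 279 + 5·100 + 4·(-122) + 809 = 1100
ΔQ = 1100 − 1073 = 27; ΔS = 809 − 782 = 27
Score = 4·27 + (-4)·27 = 0

0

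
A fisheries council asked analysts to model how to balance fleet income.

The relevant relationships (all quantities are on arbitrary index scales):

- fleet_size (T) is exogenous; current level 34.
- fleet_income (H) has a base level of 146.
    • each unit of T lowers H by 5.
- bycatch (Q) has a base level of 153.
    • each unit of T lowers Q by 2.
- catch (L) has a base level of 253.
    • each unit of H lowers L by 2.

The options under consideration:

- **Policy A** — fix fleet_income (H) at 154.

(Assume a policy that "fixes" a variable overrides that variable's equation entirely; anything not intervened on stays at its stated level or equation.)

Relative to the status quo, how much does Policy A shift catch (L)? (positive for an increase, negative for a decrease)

Baseline:
  T = 34
  H = 146 − 5·34 = -24
  L = 253 − 2·(-24) = 301
Policy A (H := 154):
  T = 34
  H = 154
  L = 253 − 2·154 = -55
Change in L: -55 − 301 = -356

-356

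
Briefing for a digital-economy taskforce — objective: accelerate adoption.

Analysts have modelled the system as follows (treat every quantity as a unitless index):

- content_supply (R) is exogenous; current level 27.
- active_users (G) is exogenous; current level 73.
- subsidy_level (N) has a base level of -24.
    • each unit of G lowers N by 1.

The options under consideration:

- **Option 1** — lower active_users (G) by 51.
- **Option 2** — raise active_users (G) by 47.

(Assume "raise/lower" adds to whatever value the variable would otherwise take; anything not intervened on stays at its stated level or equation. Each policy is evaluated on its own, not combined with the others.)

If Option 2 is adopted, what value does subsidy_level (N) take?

-144

Option 2 (G + 47):
  G = 73 + 47 = 120
  N = -24 − 120 = -144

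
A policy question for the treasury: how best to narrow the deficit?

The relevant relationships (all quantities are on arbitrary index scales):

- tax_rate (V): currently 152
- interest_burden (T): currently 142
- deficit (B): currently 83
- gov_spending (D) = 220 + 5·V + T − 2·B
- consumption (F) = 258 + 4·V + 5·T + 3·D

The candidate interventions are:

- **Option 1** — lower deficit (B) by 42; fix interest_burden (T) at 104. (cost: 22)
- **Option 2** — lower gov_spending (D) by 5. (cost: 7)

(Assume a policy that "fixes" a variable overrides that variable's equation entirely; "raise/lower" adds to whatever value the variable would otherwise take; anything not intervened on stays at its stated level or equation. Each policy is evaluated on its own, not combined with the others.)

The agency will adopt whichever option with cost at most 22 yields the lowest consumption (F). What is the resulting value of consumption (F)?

4392

Option 1 (B − 42, T := 104):
  V = 152
  T = 104
  B = 83 − 42 = 41
  D = 220 + 5·152 + 104 − 2·41 = 1002
  F = 258 + 4·152 + 5·104 + 3·1002 = 4392
Option 2 (D − 5):
  V = 152
  T = 142
  B = 83
  D = 220 + 5·152 + 142 − 2·83 (−5 from intervention) = 951
  F = 258 + 4·152 + 5·142 + 3·951 = 4429
Comparing — Option 1: F=4392, Option 2: F=4429. Lowest is 4392 (Option 1).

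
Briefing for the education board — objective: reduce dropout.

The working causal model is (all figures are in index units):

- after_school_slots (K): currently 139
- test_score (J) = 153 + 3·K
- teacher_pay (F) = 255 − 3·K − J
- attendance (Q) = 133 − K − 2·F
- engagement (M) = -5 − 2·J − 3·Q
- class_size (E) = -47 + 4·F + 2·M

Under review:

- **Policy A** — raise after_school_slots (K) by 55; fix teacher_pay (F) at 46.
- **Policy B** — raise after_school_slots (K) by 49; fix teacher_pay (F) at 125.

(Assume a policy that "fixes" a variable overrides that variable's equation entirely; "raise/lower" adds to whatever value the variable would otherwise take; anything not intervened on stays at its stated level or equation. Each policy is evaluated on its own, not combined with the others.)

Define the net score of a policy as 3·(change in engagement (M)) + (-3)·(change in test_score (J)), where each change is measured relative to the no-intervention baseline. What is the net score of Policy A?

13014

Baseline:
  K = 139
  J = 153 + 3·139 = 570
  F = 255 − 3·139 − 570 = -732
  Q = 133 − 139 − 2·(-732) = 1458
  M = -5 − 2·570 − 3·1458 = -5519
Policy A (K + 55, F := 46):
  K = 139 + 55 = 194
  J = 153 + 3·194 = 735
  F = 46
  Q = 133 − 194 − 2·46 = -153
  M = -5 − 2·735 − 3·(-153) = -1016
ΔM = -1016 − (-5519) = 4503; ΔJ = 735 − 570 = 165
Score = 3·4503 + (-3)·165 = 13014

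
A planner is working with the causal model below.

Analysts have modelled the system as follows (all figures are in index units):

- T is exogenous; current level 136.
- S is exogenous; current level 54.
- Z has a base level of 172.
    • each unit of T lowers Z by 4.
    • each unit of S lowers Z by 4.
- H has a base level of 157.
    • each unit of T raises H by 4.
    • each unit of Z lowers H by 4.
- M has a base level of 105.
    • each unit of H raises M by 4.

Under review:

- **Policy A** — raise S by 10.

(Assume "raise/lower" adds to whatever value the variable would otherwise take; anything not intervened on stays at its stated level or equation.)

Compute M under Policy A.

12957

Policy A (S + 10):
  T = 136
  S = 54 + 10 = 64
  Z = 172 − 4·136 − 4·64 = -628
  H = 157 + 4·136 − 4·(-628) = 3213
  M = 105 + 4·3213 = 12957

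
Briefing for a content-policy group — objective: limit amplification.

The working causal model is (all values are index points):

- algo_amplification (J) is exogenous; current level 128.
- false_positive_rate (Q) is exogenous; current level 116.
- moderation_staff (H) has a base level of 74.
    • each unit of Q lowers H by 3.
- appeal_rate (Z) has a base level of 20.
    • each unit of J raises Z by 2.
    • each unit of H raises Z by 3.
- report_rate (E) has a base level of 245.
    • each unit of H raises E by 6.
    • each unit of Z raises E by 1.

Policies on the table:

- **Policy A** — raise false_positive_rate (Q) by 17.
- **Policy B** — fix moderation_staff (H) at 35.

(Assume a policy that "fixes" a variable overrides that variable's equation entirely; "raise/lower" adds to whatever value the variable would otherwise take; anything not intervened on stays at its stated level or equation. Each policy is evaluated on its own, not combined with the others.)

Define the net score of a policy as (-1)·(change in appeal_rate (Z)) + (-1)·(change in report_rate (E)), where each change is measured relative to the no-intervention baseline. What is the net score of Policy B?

Baseline:
  J = 128
  Q = 116
  H = 74 − 3·116 = -274
  Z = 20 + 2·128 + 3·(-274) = -546
  E = 245 + 6·(-274) + (-546) = -1945
Policy B (H := 35):
  J = 128
  Q = 116
  H = 35
  Z = 20 + 2·128 + 3·35 = 381
  E = 245 + 6·35 + 381 = 836
ΔZ = 381 − (-546) = 927; ΔE = 836 − (-1945) = 2781
Score = (-1)·927 + (-1)·2781 = -3708

-3708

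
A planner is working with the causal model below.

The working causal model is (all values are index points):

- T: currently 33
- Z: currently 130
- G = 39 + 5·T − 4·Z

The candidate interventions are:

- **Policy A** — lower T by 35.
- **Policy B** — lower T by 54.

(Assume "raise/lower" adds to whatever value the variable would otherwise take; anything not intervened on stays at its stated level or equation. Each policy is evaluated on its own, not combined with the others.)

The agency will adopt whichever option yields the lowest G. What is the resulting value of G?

-586

Policy A (T − 35):
  T = 33 − 35 = -2
  Z = 130
  G = 39 + 5·(-2) − 4·130 = -491
Policy B (T − 54):
  T = 33 − 54 = -21
  Z = 130
  G = 39 + 5·(-21) − 4·130 = -586
Comparing — Policy A: G=-491, Policy B: G=-586. Lowest is -586 (Policy B).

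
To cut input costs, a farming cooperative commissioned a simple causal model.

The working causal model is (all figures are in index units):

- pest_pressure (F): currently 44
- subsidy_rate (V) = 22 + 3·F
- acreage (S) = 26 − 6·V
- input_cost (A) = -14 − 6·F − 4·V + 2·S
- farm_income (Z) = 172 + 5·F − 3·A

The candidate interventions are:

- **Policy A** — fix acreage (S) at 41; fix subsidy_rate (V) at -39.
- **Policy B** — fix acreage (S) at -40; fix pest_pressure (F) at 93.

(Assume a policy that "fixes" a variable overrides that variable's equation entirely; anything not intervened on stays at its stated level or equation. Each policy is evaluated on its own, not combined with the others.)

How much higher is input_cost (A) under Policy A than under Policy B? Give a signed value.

Policy A (S := 41, V := -39):
  F = 44
  V = -39
  S = 41
  A = -14 − 6·44 − 4·(-39) + 2·41 = -40
Policy B (S := -40, F := 93):
  F = 93
  V = 22 + 3·93 = 301
  S = -40
  A = -14 − 6·93 − 4·301 + 2·(-40) = -1856
A: -40 − (-1856) = 1816

1816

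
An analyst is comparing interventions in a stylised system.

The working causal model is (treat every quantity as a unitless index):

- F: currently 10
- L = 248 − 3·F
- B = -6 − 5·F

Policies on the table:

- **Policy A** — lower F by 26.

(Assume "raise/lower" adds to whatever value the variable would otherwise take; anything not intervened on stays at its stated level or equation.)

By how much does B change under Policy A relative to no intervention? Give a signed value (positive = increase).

130

Baseline:
  F = 10
  B = -6 − 5·10 = -56
Policy A (F − 26):
  F = 10 − 26 = -16
  B = -6 − 5·(-16) = 74
Change in B: 74 − (-56) = 130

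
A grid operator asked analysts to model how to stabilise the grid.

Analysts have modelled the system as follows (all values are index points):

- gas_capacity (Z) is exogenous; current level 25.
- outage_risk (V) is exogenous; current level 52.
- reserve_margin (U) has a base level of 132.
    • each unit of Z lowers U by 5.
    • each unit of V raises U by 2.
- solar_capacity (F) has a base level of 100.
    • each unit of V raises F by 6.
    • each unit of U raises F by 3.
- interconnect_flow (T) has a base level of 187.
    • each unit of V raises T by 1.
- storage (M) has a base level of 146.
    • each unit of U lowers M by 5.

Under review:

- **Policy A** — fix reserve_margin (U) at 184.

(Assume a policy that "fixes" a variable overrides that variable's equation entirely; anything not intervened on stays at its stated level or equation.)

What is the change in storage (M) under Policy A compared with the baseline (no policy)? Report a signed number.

-365

Baseline:
  Z = 25
  V = 52
  U = 132 − 5·25 + 2·52 = 111
  M = 146 − 5·111 = -409
Policy A (U := 184):
  Z = 25
  V = 52
  U = 184
  M = 146 − 5·184 = -774
Change in M: -774 − (-409) = -365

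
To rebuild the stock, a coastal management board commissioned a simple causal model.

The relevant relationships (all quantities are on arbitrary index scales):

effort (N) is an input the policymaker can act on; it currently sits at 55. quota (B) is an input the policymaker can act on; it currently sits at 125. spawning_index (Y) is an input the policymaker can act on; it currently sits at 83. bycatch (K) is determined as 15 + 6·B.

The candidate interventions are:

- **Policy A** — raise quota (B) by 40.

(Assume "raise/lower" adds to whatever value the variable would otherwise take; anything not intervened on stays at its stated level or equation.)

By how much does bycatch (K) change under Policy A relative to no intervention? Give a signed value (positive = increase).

Baseline:
  B = 125
  K = 15 + 6·125 = 765
Policy A (B + 40):
  B = 125 + 40 = 165
  K = 15 + 6·165 = 1005
Change in K: 1005 − 765 = 240

240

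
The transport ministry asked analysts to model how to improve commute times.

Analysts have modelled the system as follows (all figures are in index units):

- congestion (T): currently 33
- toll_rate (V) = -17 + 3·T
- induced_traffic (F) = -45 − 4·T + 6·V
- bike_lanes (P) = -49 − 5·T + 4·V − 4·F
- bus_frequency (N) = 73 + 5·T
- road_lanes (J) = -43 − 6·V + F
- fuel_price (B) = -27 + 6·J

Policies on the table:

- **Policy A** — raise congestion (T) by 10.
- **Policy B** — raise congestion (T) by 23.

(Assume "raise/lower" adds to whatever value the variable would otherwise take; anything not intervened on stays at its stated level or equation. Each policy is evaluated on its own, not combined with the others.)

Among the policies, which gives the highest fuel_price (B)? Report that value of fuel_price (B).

Policy A (T + 10):
  T = 33 + 10 = 43
  V = -17 + 3·43 = 112
  F = -45 − 4·43 + 6·112 = 455
  J = -43 − 6·112 + 455 = -260
  B = -27 + 6·(-260) = -1587
Policy B (T + 23):
  T = 33 + 23 = 56
  V = -17 + 3·56 = 151
  F = -45 − 4·56 + 6·151 = 637
  J = -43 − 6·151 + 637 = -312
  B = -27 + 6·(-312) = -1899
Comparing — Policy A: B=-1587, Policy B: B=-1899. Highest is -1587 (Policy A).

-1587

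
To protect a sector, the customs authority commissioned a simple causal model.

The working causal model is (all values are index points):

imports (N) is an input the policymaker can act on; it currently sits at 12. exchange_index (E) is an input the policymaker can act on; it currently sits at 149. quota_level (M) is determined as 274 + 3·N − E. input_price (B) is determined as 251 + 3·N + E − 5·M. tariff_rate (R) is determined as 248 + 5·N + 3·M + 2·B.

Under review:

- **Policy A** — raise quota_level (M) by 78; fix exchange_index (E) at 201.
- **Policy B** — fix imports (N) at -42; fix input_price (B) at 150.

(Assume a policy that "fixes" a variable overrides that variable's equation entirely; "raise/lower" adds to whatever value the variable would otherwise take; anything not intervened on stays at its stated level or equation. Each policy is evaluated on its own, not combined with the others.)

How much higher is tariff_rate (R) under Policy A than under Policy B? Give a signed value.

Policy A (M + 78, E := 201):
  N = 12
  E = 201
  M = 274 + 3·12 − 201 (+78 from intervention) = 187
  B = 251 + 3·12 + 201 − 5·187 = -447
  R = 248 + 5·12 + 3·187 + 2·(-447) = -25
Policy B (N := -42, B := 150):
  N = -42
  E = 149
  M = 274 + 3·(-42) − 149 = -1
  B = 150
  R = 248 + 5·(-42) + 3·(-1) + 2·150 = 335
R: -25 − 335 = -360

-360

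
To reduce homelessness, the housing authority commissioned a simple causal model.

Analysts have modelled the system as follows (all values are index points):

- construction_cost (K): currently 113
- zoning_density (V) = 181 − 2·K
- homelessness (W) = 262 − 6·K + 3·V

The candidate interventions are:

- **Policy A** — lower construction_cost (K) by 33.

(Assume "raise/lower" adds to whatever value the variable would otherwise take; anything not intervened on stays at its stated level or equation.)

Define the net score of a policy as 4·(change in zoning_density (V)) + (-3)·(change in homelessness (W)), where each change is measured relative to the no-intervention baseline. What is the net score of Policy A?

-924

Baseline:
  K = 113
  V = 181 − 2·113 = -45
  W = 262 − 6·113 + 3·(-45) = -551
Policy A (K − 33):
  K = 113 − 33 = 80
  V = 181 − 2·80 = 21
  W = 262 − 6·80 + 3·21 = -155
ΔV = 21 − (-45) = 66; ΔW = -155 − (-551) = 396
Score = 4·66 + (-3)·396 = -924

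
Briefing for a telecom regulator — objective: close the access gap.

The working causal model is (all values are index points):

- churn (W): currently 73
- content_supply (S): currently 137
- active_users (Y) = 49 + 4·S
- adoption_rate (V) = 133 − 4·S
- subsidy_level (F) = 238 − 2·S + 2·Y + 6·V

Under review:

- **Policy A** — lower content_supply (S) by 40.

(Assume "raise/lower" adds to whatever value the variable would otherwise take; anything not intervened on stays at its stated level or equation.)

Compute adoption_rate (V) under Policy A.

Policy A (S − 40):
  S = 137 − 40 = 97
  V = 133 − 4·97 = -255

-255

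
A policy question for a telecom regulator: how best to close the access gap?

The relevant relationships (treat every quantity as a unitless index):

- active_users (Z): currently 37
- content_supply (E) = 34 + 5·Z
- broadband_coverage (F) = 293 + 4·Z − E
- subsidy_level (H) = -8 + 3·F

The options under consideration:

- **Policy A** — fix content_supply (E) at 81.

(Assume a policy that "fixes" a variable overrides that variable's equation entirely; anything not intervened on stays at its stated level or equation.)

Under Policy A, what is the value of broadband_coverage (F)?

Policy A (E := 81):
  Z = 37
  E = 81
  F = 293 + 4·37 − 81 = 360

360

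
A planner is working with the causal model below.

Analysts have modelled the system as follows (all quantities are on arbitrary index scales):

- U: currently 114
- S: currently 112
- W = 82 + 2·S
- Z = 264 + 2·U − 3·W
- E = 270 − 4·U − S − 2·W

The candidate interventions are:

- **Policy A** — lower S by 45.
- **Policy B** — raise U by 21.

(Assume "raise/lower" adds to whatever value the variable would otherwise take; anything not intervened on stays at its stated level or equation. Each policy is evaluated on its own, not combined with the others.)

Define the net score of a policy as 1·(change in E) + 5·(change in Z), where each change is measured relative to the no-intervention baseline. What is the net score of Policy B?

126

Baseline:
  U = 114
  S = 112
  W = 82 + 2·112 = 306
  Z = 264 + 2·114 − 3·306 = -426
  E = 270 − 4·114 − 112 − 2·306 = -910
Policy B (U + 21):
  U = 114 + 21 = 135
  S = 112
  W = 82 + 2·112 = 306
  Z = 264 + 2·135 − 3·306 = -384
  E = 270 − 4·135 − 112 − 2·306 = -994
ΔE = -994 − (-910) = -84; ΔZ = -384 − (-426) = 42
Score = 1·(-84) + 5·42 = 126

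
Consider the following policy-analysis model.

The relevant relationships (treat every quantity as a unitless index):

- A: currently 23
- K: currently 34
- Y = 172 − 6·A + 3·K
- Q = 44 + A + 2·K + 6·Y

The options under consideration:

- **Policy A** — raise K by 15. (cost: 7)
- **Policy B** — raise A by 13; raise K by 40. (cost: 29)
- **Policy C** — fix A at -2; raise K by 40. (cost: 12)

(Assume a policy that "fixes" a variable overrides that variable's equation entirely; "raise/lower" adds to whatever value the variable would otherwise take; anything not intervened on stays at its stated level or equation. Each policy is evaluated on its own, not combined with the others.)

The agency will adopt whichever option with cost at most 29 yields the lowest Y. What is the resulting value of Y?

178

Policy A (K + 15):
  A = 23
  K = 34 + 15 = 49
  Y = 172 − 6·23 + 3·49 = 181
Policy B (A + 13, K + 40):
  A = 23 + 13 = 36
  K = 34 + 40 = 74
  Y = 172 − 6·36 + 3·74 = 178
Policy C (A := -2, K + 40):
  A = -2
  K = 34 + 40 = 74
  Y = 172 − 6·(-2) + 3·74 = 406
Comparing — Policy A: Y=181, Policy B: Y=178, Policy C: Y=406. Lowest is 178 (Policy B).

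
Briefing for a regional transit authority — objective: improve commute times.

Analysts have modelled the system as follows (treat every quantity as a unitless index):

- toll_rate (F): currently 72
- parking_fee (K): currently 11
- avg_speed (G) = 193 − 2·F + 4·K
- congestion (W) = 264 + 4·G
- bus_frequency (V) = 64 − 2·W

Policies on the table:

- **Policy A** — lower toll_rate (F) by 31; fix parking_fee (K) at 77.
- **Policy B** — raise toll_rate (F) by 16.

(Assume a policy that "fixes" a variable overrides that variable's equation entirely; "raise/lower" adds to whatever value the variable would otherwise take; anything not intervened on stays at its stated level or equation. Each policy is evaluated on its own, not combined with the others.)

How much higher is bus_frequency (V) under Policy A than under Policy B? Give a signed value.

Policy A (F − 31, K := 77):
  F = 72 − 31 = 41
  K = 77
  G = 193 − 2·41 + 4·77 = 419
  W = 264 + 4·419 = 1940
  V = 64 − 2·1940 = -3816
Policy B (F + 16):
  F = 72 + 16 = 88
  K = 11
  G = 193 − 2·88 + 4·11 = 61
  W = 264 + 4·61 = 508
  V = 64 − 2·508 = -952
V: -3816 − (-952) = -2864

-2864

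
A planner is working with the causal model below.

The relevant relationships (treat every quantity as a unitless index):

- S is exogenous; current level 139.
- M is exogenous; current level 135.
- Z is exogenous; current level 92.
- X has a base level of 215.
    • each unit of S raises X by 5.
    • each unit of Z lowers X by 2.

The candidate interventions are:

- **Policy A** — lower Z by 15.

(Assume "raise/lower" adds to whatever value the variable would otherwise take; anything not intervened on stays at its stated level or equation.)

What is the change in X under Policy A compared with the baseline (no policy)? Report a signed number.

30

Baseline:
  S = 139
  Z = 92
  X = 215 + 5·139 − 2·92 = 726
Policy A (Z − 15):
  S = 139
  Z = 92 − 15 = 77
  X = 215 + 5·139 − 2·77 = 756
Change in X: 756 − 726 = 30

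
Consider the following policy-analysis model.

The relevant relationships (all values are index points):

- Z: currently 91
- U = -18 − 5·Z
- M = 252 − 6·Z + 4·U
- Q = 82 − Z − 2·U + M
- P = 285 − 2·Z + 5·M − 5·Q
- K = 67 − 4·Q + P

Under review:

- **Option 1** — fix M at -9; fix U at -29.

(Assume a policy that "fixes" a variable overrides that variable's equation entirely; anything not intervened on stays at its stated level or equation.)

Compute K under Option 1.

Option 1 (M := -9, U := -29):
  Z = 91
  U = -29
  M = -9
  Q = 82 − 91 − 2·(-29) + (-9) = 40
  P = 285 − 2·91 + 5·(-9) − 5·40 = -142
  K = 67 − 4·40 + (-142) = -235

-235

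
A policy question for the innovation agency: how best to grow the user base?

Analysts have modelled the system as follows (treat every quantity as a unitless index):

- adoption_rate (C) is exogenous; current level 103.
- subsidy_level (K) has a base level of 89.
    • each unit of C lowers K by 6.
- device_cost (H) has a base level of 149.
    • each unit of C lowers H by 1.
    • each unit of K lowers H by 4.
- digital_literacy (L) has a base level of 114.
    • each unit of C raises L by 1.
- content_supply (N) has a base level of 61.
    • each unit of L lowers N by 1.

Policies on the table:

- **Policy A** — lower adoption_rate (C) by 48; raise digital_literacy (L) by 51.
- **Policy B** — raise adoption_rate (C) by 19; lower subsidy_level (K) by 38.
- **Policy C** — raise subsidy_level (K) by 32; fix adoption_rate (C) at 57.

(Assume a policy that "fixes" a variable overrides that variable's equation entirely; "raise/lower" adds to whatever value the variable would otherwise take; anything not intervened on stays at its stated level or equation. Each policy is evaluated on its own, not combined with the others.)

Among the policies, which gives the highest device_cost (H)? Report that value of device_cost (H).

2751

Policy A (C − 48, L + 51):
  C = 103 − 48 = 55
  K = 89 − 6·55 = -241
  H = 149 − 55 − 4·(-241) = 1058
Policy B (C + 19, K − 38):
  C = 103 + 19 = 122
  K = 89 − 6·122 (−38 from intervention) = -681
  H = 149 − 122 − 4·(-681) = 2751
Policy C (K + 32, C := 57):
  C = 57
  K = 89 − 6·57 (+32 from intervention) = -221
  H = 149 − 57 − 4·(-221) = 976
Comparing — Policy A: H=1058, Policy B: H=2751, Policy C: H=976. Highest is 2751 (Policy B).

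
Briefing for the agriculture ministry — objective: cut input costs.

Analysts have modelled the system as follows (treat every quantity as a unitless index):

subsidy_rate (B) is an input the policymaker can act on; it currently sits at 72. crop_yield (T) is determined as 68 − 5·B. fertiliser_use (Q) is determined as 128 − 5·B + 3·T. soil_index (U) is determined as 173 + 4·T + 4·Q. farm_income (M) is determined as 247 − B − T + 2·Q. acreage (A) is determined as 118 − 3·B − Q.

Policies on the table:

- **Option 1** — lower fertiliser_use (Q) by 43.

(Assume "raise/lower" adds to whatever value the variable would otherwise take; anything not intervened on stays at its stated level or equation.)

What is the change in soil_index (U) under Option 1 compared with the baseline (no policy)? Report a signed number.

-172

Baseline:
  B = 72
  T = 68 − 5·72 = -292
  Q = 128 − 5·72 + 3·(-292) = -1108
  U = 173 + 4·(-292) + 4·(-1108) = -5427
Option 1 (Q − 43):
  B = 72
  T = 68 − 5·72 = -292
  Q = 128 − 5·72 + 3·(-292) (−43 from intervention) = -1151
  U = 173 + 4·(-292) + 4·(-1151) = -5599
Change in U: -5599 − (-5427) = -172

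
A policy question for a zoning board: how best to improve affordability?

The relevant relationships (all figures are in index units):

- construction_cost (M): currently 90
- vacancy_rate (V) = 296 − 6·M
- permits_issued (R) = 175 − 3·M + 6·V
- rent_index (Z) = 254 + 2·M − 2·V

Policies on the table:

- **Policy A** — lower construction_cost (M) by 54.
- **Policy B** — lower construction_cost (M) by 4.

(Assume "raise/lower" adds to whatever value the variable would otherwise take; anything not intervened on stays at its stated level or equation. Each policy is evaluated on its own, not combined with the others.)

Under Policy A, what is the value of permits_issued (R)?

Policy A (M − 54):
  M = 90 − 54 = 36
  V = 296 − 6·36 = 80
  R = 175 − 3·36 + 6·80 = 547

547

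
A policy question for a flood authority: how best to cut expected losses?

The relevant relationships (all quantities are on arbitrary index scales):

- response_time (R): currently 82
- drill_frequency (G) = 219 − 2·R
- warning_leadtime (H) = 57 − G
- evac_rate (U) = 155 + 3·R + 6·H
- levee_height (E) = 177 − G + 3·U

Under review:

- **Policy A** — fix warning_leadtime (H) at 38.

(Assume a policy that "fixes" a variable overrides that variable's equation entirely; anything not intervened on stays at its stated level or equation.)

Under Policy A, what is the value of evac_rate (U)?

629

Policy A (H := 38):
  R = 82
  G = 219 − 2·82 = 55
  H = 38
  U = 155 + 3·82 + 6·38 = 629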